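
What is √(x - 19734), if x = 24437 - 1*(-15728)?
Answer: √20431 ≈ 142.94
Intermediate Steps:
x = 40165 (x = 24437 + 15728 = 40165)
√(x - 19734) = √(40165 - 19734) = √20431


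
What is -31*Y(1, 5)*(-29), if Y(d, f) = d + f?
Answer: 5394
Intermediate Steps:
-31*Y(1, 5)*(-29) = -31*(1 + 5)*(-29) = -31*6*(-29) = -186*(-29) = 5394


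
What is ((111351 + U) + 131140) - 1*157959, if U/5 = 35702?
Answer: 263042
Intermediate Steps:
U = 178510 (U = 5*35702 = 178510)
((111351 + U) + 131140) - 1*157959 = ((111351 + 178510) + 131140) - 1*157959 = (289861 + 131140) - 157959 = 421001 - 157959 = 263042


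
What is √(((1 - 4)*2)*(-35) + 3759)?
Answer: 63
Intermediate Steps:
√(((1 - 4)*2)*(-35) + 3759) = √(-3*2*(-35) + 3759) = √(-6*(-35) + 3759) = √(210 + 3759) = √3969 = 63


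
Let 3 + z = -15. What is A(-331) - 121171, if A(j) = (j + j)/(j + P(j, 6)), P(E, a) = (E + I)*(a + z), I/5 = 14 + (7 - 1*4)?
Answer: -317589853/2621 ≈ -1.2117e+5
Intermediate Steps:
z = -18 (z = -3 - 15 = -18)
I = 85 (I = 5*(14 + (7 - 1*4)) = 5*(14 + (7 - 4)) = 5*(14 + 3) = 5*17 = 85)
P(E, a) = (-18 + a)*(85 + E) (P(E, a) = (E + 85)*(a - 18) = (85 + E)*(-18 + a) = (-18 + a)*(85 + E))
A(j) = 2*j/(-1020 - 11*j) (A(j) = (j + j)/(j + (-1530 - 18*j + 85*6 + j*6)) = (2*j)/(j + (-1530 - 18*j + 510 + 6*j)) = (2*j)/(j + (-1020 - 12*j)) = (2*j)/(-1020 - 11*j) = 2*j/(-1020 - 11*j))
A(-331) - 121171 = 2*(-331)/(-1020 - 11*(-331)) - 121171 = 2*(-331)/(-1020 + 3641) - 121171 = 2*(-331)/2621 - 121171 = 2*(-331)*(1/2621) - 121171 = -662/2621 - 121171 = -317589853/2621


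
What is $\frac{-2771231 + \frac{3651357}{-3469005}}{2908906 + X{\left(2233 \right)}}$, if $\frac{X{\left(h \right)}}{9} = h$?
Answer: $- \frac{3204472615504}{3386908684005} \approx -0.94613$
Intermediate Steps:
$X{\left(h \right)} = 9 h$
$\frac{-2771231 + \frac{3651357}{-3469005}}{2908906 + X{\left(2233 \right)}} = \frac{-2771231 + \frac{3651357}{-3469005}}{2908906 + 9 \cdot 2233} = \frac{-2771231 + 3651357 \left(- \frac{1}{3469005}\right)}{2908906 + 20097} = \frac{-2771231 - \frac{1217119}{1156335}}{2929003} = \left(- \frac{3204472615504}{1156335}\right) \frac{1}{2929003} = - \frac{3204472615504}{3386908684005}$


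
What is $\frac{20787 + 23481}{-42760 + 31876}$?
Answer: $- \frac{3689}{907} \approx -4.0673$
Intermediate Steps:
$\frac{20787 + 23481}{-42760 + 31876} = \frac{44268}{-10884} = 44268 \left(- \frac{1}{10884}\right) = - \frac{3689}{907}$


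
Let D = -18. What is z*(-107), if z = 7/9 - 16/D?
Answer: -535/3 ≈ -178.33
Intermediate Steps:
z = 5/3 (z = 7/9 - 16/(-18) = 7*(⅑) - 16*(-1/18) = 7/9 + 8/9 = 5/3 ≈ 1.6667)
z*(-107) = (5/3)*(-107) = -535/3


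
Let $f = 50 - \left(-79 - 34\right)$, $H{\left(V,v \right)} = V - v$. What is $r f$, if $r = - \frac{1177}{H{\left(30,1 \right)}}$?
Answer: $- \frac{191851}{29} \approx -6615.6$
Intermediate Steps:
$r = - \frac{1177}{29}$ ($r = - \frac{1177}{30 - 1} = - \frac{1177}{29} \approx -40.586$)
$f = 163$ ($f = 50 - -113 = 50 + 113 = 163$)
$r f = \left(- \frac{1177}{29}\right) 163 = - \frac{191851}{29}$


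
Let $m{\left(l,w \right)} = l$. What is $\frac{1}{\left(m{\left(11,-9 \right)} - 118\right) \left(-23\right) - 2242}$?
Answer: $\frac{1}{219} \approx 0.0045662$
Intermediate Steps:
$\frac{1}{\left(m{\left(11,-9 \right)} - 118\right) \left(-23\right) - 2242} = \frac{1}{\left(11 - 118\right) \left(-23\right) - 2242} = \frac{1}{\left(-107\right) \left(-23\right) - 2242} = \frac{1}{2461 - 2242} = \frac{1}{219}$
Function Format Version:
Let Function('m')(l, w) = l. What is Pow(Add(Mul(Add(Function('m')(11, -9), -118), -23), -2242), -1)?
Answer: Rational(1, 219) ≈ 0.0045662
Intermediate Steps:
Pow(Add(Mul(Add(Function('m')(11, -9), -118), -23), -2242), -1) = Pow(Add(Mul(Add(11, -118), -23), -2242), -1) = Pow(Add(Mul(-107, -23), -2242), -1) = Pow(Add(2461, -2242), -1) = Pow(219, -1) = Rational(1, 219)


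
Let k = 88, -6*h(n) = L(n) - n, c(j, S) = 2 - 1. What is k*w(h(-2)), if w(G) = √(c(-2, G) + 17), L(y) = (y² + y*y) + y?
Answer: 264*√2 ≈ 373.35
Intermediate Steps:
c(j, S) = 1
L(y) = y + 2*y² (L(y) = (y² + y²) + y = 2*y² + y = y + 2*y²)
h(n) = n/6 - n*(1 + 2*n)/6 (h(n) = -(n*(1 + 2*n) - n)/6 = -(-n + n*(1 + 2*n))/6 = n/6 - n*(1 + 2*n)/6)
w(G) = 3*√2 (w(G) = √(1 + 17) = √18 = 3*√2)
k*w(h(-2)) = 88*(3*√2) = 264*√2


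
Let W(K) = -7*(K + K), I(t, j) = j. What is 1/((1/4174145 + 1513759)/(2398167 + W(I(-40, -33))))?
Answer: 3337408415735/2106216520352 ≈ 1.5846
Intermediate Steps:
W(K) = -14*K
1/((1/4174145 + 1513759)/(2398167 + W(I(-40, -33)))) = 1/((1/4174145 + 1513759)/(2398167 - 14*(-33))) = 1/((1/4174145 + 1513759)/(2398167 + 462)) = 1/((6318649561056/4174145)/2398629) = 1/((6318649561056/4174145)*(1/2398629)) = 1/(2106216520352/3337408415735) = 3337408415735/2106216520352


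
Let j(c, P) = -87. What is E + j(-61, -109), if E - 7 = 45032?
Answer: 44952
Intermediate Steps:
E = 45039 (E = 7 + 45032 = 45039)
E + j(-61, -109) = 45039 - 87 = 44952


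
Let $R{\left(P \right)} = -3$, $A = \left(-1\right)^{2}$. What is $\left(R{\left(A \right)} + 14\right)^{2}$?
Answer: $121$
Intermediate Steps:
$A = 1$
$\left(R{\left(A \right)} + 14\right)^{2} = \left(-3 + 14\right)^{2} = 11^{2} = 121$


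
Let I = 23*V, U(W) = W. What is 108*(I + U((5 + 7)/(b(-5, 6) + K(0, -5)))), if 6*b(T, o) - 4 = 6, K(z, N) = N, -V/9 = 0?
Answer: -1944/5 ≈ -388.80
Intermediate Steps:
V = 0 (V = -9*0 = 0)
b(T, o) = 5/3 (b(T, o) = ⅔ + (⅙)*6 = ⅔ + 1 = 5/3)
I = 0 (I = 23*0 = 0)
108*(I + U((5 + 7)/(b(-5, 6) + K(0, -5)))) = 108*(0 + (5 + 7)/(5/3 - 5)) = 108*(0 + 12/(-10/3)) = 108*(0 + 12*(-3/10)) = 108*(0 - 18/5) = 108*(-18/5) = -1944/5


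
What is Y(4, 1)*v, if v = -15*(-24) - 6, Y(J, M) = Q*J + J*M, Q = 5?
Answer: 8496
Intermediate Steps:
Y(J, M) = 5*J + J*M
v = 354 (v = 360 - 6 = 354)
Y(4, 1)*v = (4*(5 + 1))*354 = (4*6)*354 = 24*354 = 8496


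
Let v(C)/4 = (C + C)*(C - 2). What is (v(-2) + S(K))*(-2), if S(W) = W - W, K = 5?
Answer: -128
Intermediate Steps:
v(C) = 8*C*(-2 + C) (v(C) = 4*((C + C)*(C - 2)) = 4*((2*C)*(-2 + C)) = 4*(2*C*(-2 + C)) = 8*C*(-2 + C))
S(W) = 0
(v(-2) + S(K))*(-2) = (8*(-2)*(-2 - 2) + 0)*(-2) = (8*(-2)*(-4) + 0)*(-2) = (64 + 0)*(-2) = 64*(-2) = -128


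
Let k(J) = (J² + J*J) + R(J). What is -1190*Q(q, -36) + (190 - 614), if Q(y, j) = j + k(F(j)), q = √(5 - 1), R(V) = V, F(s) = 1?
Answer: 38846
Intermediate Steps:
k(J) = J + 2*J² (k(J) = (J² + J*J) + J = (J² + J²) + J = 2*J² + J = J + 2*J²)
q = 2 (q = √4 = 2)
Q(y, j) = 3 + j (Q(y, j) = j + 1*(1 + 2*1) = j + 1*(1 + 2) = j + 1*3 = j + 3 = 3 + j)
-1190*Q(q, -36) + (190 - 614) = -1190*(3 - 36) + (190 - 614) = -1190*(-33) - 424 = 39270 - 424 = 38846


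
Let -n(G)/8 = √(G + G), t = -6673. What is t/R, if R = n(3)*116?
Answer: 6673*√6/5568 ≈ 2.9356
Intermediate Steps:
n(G) = -8*√2*√G (n(G) = -8*√(G + G) = -8*√2*√G)
R = -928*√6 (R = -8*√2*√3*116 = -8*√6*116 = -928*√6 ≈ -2273.1)
t/R = -6673*(-√6/5568) = -(-6673)*√6/5568 = 6673*√6/5568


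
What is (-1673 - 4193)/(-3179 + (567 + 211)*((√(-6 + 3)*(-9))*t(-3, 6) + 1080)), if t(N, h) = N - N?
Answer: -5866/837061 ≈ -0.0070079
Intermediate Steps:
t(N, h) = 0
(-1673 - 4193)/(-3179 + (567 + 211)*((√(-6 + 3)*(-9))*t(-3, 6) + 1080)) = (-1673 - 4193)/(-3179 + (567 + 211)*((√(-6 + 3)*(-9))*0 + 1080)) = -5866/(-3179 + 778*((√(-3)*(-9))*0 + 1080)) = -5866/(-3179 + 778*(((I*√3)*(-9))*0 + 1080)) = -5866/(-3179 + 778*(-9*I*√3*0 + 1080)) = -5866/(-3179 + 778*(0 + 1080)) = -5866/(-3179 + 778*1080) = -5866/(-3179 + 840240) = -5866/837061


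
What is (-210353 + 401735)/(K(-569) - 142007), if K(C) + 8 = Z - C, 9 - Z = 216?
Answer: -191382/141653 ≈ -1.3511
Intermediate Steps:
Z = -207 (Z = 9 - 1*216 = 9 - 216 = -207)
K(C) = -215 - C (K(C) = -8 + (-207 - C) = -215 - C)
(-210353 + 401735)/(K(-569) - 142007) = (-210353 + 401735)/((-215 - 1*(-569)) - 142007) = 191382/((-215 + 569) - 142007) = 191382/(354 - 142007) = 191382/(-141653) = 191382*(-1/141653) = -191382/141653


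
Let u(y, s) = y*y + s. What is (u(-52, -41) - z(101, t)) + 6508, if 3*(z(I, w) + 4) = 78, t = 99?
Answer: 9149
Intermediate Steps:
z(I, w) = 22 (z(I, w) = -4 + (⅓)*78 = -4 + 26 = 22)
u(y, s) = s + y² (u(y, s) = y² + s = s + y²)
(u(-52, -41) - z(101, t)) + 6508 = ((-41 + (-52)²) - 1*22) + 6508 = ((-41 + 2704) - 22) + 6508 = (2663 - 22) + 6508 = 2641 + 6508 = 9149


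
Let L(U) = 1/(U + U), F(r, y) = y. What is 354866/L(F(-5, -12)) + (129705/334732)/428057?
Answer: -1220322078616021911/143284375724 ≈ -8.5168e+6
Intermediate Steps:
L(U) = 1/(2*U)
354866/L(F(-5, -12)) + (129705/334732)/428057 = 354866/(((½)/(-12))) + (129705/334732)/428057 = 354866/(((½)*(-1/12))) + (129705*(1/334732))*(1/428057) = 354866/(-1/24) + (129705/334732)*(1/428057) = 354866*(-24) + 129705/143284375724 = -8516784 + 129705/143284375724 = -1220322078616021911/143284375724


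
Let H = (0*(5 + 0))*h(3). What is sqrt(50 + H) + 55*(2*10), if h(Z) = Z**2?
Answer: 1100 + 5*sqrt(2) ≈ 1107.1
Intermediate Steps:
H = 0 (H = (0*(5 + 0))*3**2 = (0*5)*9 = 0*9 = 0)
sqrt(50 + H) + 55*(2*10) = sqrt(50 + 0) + 55*(2*10) = sqrt(50) + 55*20 = 5*sqrt(2) + 1100 = 1100 + 5*sqrt(2)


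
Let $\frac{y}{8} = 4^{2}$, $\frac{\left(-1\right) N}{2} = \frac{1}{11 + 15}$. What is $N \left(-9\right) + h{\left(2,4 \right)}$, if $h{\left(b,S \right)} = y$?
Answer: $\frac{1673}{13} \approx 128.69$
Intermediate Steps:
$N = - \frac{1}{13}$ ($N = - \frac{2}{11 + 15} = - \frac{2}{26} = \left(-2\right) \frac{1}{26} = - \frac{1}{13} \approx -0.076923$)
$y = 128$ ($y = 8 \cdot 4^{2} = 8 \cdot 16 = 128$)
$h{\left(b,S \right)} = 128$
$N \left(-9\right) + h{\left(2,4 \right)} = \left(- \frac{1}{13}\right) \left(-9\right) + 128 = \frac{9}{13} + 128 = \frac{1673}{13}$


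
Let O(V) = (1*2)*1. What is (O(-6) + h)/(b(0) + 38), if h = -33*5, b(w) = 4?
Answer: -163/42 ≈ -3.8810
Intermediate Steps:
h = -165
O(V) = 2 (O(V) = 2*1 = 2)
(O(-6) + h)/(b(0) + 38) = (2 - 165)/(4 + 38) = -163/42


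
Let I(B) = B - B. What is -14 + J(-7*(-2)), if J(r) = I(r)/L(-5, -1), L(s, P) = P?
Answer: -14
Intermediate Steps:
I(B) = 0
J(r) = 0 (J(r) = 0/(-1) = 0*(-1) = 0)
-14 + J(-7*(-2)) = -14 + 0 = -14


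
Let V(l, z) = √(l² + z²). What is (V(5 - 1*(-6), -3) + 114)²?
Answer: (114 + √130)² ≈ 15726.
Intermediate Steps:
(V(5 - 1*(-6), -3) + 114)² = (√((5 - 1*(-6))² + (-3)²) + 114)² = (√((5 + 6)² + 9) + 114)² = (√(11² + 9) + 114)² = (√(121 + 9) + 114)² = (√130 + 114)² = (114 + √130)²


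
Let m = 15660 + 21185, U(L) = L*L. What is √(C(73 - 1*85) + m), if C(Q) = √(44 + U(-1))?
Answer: √(36845 + 3*√5) ≈ 191.97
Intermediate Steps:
U(L) = L²
m = 36845
C(Q) = 3*√5 (C(Q) = √(44 + (-1)²) = √(44 + 1) = √45 = 3*√5)
√(C(73 - 1*85) + m) = √(3*√5 + 36845) = √(36845 + 3*√5)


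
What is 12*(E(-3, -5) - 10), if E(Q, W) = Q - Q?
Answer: -120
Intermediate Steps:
E(Q, W) = 0
12*(E(-3, -5) - 10) = 12*(0 - 10) = 12*(-10) = -120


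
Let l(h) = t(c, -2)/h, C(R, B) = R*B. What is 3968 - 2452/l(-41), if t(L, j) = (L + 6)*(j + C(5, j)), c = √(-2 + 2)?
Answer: 46291/18 ≈ 2571.7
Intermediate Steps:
c = 0 (c = √0 = 0)
C(R, B) = B*R
t(L, j) = 6*j*(6 + L) (t(L, j) = (L + 6)*(j + j*5) = (6 + L)*(j + 5*j) = (6 + L)*(6*j) = 6*j*(6 + L))
l(h) = -72/h (l(h) = (6*(-2)*(6 + 0))/h = (6*(-2)*6)/h = -72/h)
3968 - 2452/l(-41) = 3968 - 2452/((-72/(-41))) = 3968 - 2452/((-72*(-1/41))) = 3968 - 2452/72/41 = 3968 - 2452*41/72 = 3968 - 1*25133/18 = 3968 - 25133/18 = 46291/18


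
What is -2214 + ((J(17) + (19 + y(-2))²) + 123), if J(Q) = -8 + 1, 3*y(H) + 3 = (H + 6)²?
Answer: -13982/9 ≈ -1553.6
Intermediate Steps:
y(H) = -1 + (6 + H)²/3 (y(H) = -1 + (H + 6)²/3 = -1 + (6 + H)²/3)
J(Q) = -7
-2214 + ((J(17) + (19 + y(-2))²) + 123) = -2214 + ((-7 + (19 + (-1 + (6 - 2)²/3))²) + 123) = -2214 + ((-7 + (19 + (-1 + (⅓)*4²))²) + 123) = -2214 + ((-7 + (19 + (-1 + (⅓)*16))²) + 123) = -2214 + ((-7 + (19 + (-1 + 16/3))²) + 123) = -2214 + ((-7 + (19 + 13/3)²) + 123) = -2214 + ((-7 + (70/3)²) + 123) = -2214 + ((-7 + 4900/9) + 123) = -2214 + (4837/9 + 123) = -2214 + 5944/9 = -13982/9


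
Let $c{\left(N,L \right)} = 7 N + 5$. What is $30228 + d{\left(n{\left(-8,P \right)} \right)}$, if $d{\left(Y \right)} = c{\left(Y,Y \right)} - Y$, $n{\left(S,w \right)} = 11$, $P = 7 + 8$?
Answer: $30299$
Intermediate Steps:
$P = 15$
$c{\left(N,L \right)} = 5 + 7 N$
$d{\left(Y \right)} = 5 + 6 Y$ ($d{\left(Y \right)} = \left(5 + 7 Y\right) - Y = 5 + 6 Y$)
$30228 + d{\left(n{\left(-8,P \right)} \right)} = 30228 + \left(5 + 6 \cdot 11\right) = 30228 + \left(5 + 66\right) = 30228 + 71 = 30299$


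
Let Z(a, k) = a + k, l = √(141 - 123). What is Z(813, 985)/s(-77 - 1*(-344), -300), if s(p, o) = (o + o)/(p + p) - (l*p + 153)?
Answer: 2195021774/9976086953 - 11407808358*√2/9976086953 ≈ -1.3971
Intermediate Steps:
l = 3*√2 (l = √18 = 3*√2 ≈ 4.2426)
s(p, o) = -153 + o/p - 3*p*√2 (s(p, o) = (o + o)/(p + p) - ((3*√2)*p + 153) = (2*o)/((2*p)) - (3*p*√2 + 153) = (2*o)*(1/(2*p)) - (153 + 3*p*√2) = o/p + (-153 - 3*p*√2) = -153 + o/p - 3*p*√2)
Z(813, 985)/s(-77 - 1*(-344), -300) = (813 + 985)/(-153 - 300/(-77 - 1*(-344)) - 3*(-77 - 1*(-344))*√2) = 1798/(-153 - 300/(-77 + 344) - 3*(-77 + 344)*√2) = 1798/(-153 - 300/267 - 3*267*√2) = 1798/(-153 - 300*1/267 - 801*√2) = 1798/(-153 - 100/89 - 801*√2) = 1798/(-13717/89 - 801*√2)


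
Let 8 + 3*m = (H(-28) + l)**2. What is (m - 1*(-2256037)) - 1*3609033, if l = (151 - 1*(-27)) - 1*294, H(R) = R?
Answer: -4038260/3 ≈ -1.3461e+6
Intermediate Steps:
l = -116 (l = (151 + 27) - 294 = 178 - 294 = -116)
m = 20728/3 (m = -8/3 + (-28 - 116)**2/3 = -8/3 + (1/3)*(-144)**2 = -8/3 + (1/3)*20736 = -8/3 + 6912 = 20728/3 ≈ 6909.3)
(m - 1*(-2256037)) - 1*3609033 = (20728/3 - 1*(-2256037)) - 1*3609033 = (20728/3 + 2256037) - 3609033 = 6788839/3 - 3609033 = -4038260/3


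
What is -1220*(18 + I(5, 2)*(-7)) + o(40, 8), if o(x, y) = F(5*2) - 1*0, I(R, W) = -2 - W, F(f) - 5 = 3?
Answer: -56112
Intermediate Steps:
F(f) = 8 (F(f) = 5 + 3 = 8)
o(x, y) = 8 (o(x, y) = 8 - 1*0 = 8 + 0 = 8)
-1220*(18 + I(5, 2)*(-7)) + o(40, 8) = -1220*(18 + (-2 - 1*2)*(-7)) + 8 = -1220*(18 + (-2 - 2)*(-7)) + 8 = -1220*(18 - 4*(-7)) + 8 = -1220*(18 + 28) + 8 = -1220*46 + 8 = -56120 + 8 = -56112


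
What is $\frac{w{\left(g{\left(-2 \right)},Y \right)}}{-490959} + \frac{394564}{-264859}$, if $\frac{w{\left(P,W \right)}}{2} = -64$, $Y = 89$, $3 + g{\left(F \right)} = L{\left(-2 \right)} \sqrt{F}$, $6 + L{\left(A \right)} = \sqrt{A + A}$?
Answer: $- \frac{27668692132}{18576415683} \approx -1.4895$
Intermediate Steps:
$L{\left(A \right)} = -6 + \sqrt{2} \sqrt{A}$ ($L{\left(A \right)} = -6 + \sqrt{A + A} = -6 + \sqrt{2 A} = -6 + \sqrt{2} \sqrt{A}$)
$g{\left(F \right)} = -3 + \sqrt{F} \left(-6 + 2 i\right)$ ($g{\left(F \right)} = -3 + \left(-6 + \sqrt{2} \sqrt{-2}\right) \sqrt{F} = -3 + \left(-6 + \sqrt{2} i \sqrt{2}\right) \sqrt{F} = -3 + \left(-6 + 2 i\right) \sqrt{F} = -3 + \sqrt{F} \left(-6 + 2 i\right)$)
$w{\left(P,W \right)} = -128$ ($w{\left(P,W \right)} = 2 \left(-64\right) = -128$)
$\frac{w{\left(g{\left(-2 \right)},Y \right)}}{-490959} + \frac{394564}{-264859} = - \frac{128}{-490959} + \frac{394564}{-264859} = \left(-128\right) \left(- \frac{1}{490959}\right) + 394564 \left(- \frac{1}{264859}\right) = \frac{128}{490959} - \frac{394564}{264859} = - \frac{27668692132}{18576415683}$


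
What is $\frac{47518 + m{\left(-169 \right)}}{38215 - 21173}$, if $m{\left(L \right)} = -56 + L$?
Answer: $\frac{47293}{17042} \approx 2.7751$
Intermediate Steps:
$\frac{47518 + m{\left(-169 \right)}}{38215 - 21173} = \frac{47518 - 225}{38215 - 21173} = \frac{47518 - 225}{17042} = 47293 \cdot \frac{1}{17042} = \frac{47293}{17042}$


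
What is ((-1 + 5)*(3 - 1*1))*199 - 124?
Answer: 1468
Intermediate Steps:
((-1 + 5)*(3 - 1*1))*199 - 124 = (4*(3 - 1))*199 - 124 = (4*2)*199 - 124 = 8*199 - 124 = 1592 - 124 = 1468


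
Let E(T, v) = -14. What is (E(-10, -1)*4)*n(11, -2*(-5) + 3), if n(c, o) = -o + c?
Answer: 112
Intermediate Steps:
n(c, o) = c - o
(E(-10, -1)*4)*n(11, -2*(-5) + 3) = (-14*4)*(11 - (-2*(-5) + 3)) = -56*(11 - (10 + 3)) = -56*(11 - 1*13) = -56*(11 - 13) = -56*(-2) = 112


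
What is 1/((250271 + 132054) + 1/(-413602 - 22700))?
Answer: 436302/166809162149 ≈ 2.6156e-6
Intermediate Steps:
1/((250271 + 132054) + 1/(-413602 - 22700)) = 1/(382325 + 1/(-436302)) = 1/(382325 - 1/436302) = 1/(166809162149/436302) = 436302/166809162149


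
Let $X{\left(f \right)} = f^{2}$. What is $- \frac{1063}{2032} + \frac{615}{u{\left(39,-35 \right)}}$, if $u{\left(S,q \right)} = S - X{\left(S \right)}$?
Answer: $- \frac{470841}{501904} \approx -0.93811$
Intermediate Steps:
$u{\left(S,q \right)} = S - S^{2}$
$- \frac{1063}{2032} + \frac{615}{u{\left(39,-35 \right)}} = - \frac{1063}{2032} + \frac{615}{39 \left(1 - 39\right)} = \left(-1063\right) \frac{1}{2032} + \frac{615}{39 \left(1 - 39\right)} = - \frac{1063}{2032} + \frac{615}{39 \left(-38\right)} = - \frac{1063}{2032} + \frac{615}{-1482} = - \frac{1063}{2032} + 615 \left(- \frac{1}{1482}\right) = - \frac{1063}{2032} - \frac{205}{494} = - \frac{470841}{501904}$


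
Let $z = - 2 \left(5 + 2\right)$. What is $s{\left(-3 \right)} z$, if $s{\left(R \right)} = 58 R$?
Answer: $2436$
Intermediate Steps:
$z = -14$ ($z = \left(-2\right) 7 = -14$)
$s{\left(-3 \right)} z = 58 \left(-3\right) \left(-14\right) = \left(-174\right) \left(-14\right) = 2436$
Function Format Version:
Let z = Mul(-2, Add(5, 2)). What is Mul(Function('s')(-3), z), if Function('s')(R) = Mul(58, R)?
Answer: 2436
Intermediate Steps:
z = -14 (z = Mul(-2, 7) = -14)
Mul(Function('s')(-3), z) = Mul(Mul(58, -3), -14) = Mul(-174, -14) = 2436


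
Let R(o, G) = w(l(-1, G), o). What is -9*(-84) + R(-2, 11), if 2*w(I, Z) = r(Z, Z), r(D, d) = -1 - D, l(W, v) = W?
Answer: 1513/2 ≈ 756.50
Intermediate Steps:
w(I, Z) = -1/2 - Z/2 (w(I, Z) = (-1 - Z)/2 = -1/2 - Z/2)
R(o, G) = -1/2 - o/2
-9*(-84) + R(-2, 11) = -9*(-84) + (-1/2 - 1/2*(-2)) = 756 + (-1/2 + 1) = 756 + 1/2 = 1513/2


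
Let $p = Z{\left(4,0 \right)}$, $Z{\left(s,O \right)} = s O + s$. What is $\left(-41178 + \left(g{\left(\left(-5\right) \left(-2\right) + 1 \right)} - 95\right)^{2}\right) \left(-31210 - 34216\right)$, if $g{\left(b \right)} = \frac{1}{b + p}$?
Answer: $\frac{473505888724}{225} \approx 2.1045 \cdot 10^{9}$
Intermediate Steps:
$Z{\left(s,O \right)} = s + O s$ ($Z{\left(s,O \right)} = O s + s = s + O s$)
$p = 4$ ($p = 4 \left(1 + 0\right) = 4 \cdot 1 = 4$)
$g{\left(b \right)} = \frac{1}{4 + b}$ ($g{\left(b \right)} = \frac{1}{b + 4} = \frac{1}{4 + b}$)
$\left(-41178 + \left(g{\left(\left(-5\right) \left(-2\right) + 1 \right)} - 95\right)^{2}\right) \left(-31210 - 34216\right) = \left(-41178 + \left(\frac{1}{4 + \left(\left(-5\right) \left(-2\right) + 1\right)} - 95\right)^{2}\right) \left(-31210 - 34216\right) = \left(-41178 + \left(\frac{1}{4 + \left(10 + 1\right)} - 95\right)^{2}\right) \left(-65426\right) = \left(-41178 + \left(\frac{1}{4 + 11} - 95\right)^{2}\right) \left(-65426\right) = \left(-41178 + \left(\frac{1}{15} - 95\right)^{2}\right) \left(-65426\right) = \left(-41178 + \left(- \frac{1424}{15}\right)^{2}\right) \left(-65426\right) = \left(-41178 + \frac{2027776}{225}\right) \left(-65426\right) = \left(- \frac{7237274}{225}\right) \left(-65426\right) = \frac{473505888724}{225}$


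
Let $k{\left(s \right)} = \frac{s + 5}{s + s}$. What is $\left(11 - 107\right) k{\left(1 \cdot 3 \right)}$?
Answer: $-128$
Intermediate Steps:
$k{\left(s \right)} = \frac{5 + s}{2 s}$
$\left(11 - 107\right) k{\left(1 \cdot 3 \right)} = \left(11 - 107\right) \frac{5 + 1 \cdot 3}{2 \cdot 1 \cdot 3} = - 96 \frac{5 + 3}{2 \cdot 3} = - 96 \cdot \frac{1}{2} \cdot \frac{1}{3} \cdot 8 = \left(-96\right) \frac{4}{3} = -128$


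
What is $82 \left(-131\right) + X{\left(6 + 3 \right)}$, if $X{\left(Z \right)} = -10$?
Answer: $-10752$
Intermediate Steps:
$82 \left(-131\right) + X{\left(6 + 3 \right)} = 82 \left(-131\right) - 10 = -10742 - 10 = -10752$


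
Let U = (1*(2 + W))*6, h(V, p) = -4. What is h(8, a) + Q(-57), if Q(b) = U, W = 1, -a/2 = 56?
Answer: 14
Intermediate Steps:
a = -112 (a = -2*56 = -112)
U = 18 (U = (1*(2 + 1))*6 = (1*3)*6 = 3*6 = 18)
Q(b) = 18
h(8, a) + Q(-57) = -4 + 18 = 14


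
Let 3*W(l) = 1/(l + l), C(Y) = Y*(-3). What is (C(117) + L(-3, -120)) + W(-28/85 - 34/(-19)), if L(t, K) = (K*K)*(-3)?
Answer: -616157933/14148 ≈ -43551.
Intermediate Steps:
L(t, K) = -3*K² (L(t, K) = K²*(-3) = -3*K²)
C(Y) = -3*Y
W(l) = 1/(6*l) (W(l) = 1/(3*(l + l)) = 1/(3*((2*l))) = (1/(2*l))/3 = 1/(6*l))
(C(117) + L(-3, -120)) + W(-28/85 - 34/(-19)) = (-3*117 - 3*(-120)²) + 1/(6*(-28/85 - 34/(-19))) = (-351 - 3*14400) + 1/(6*(-28*1/85 - 34*(-1/19))) = (-351 - 43200) + 1/(6*(-28/85 + 34/19)) = -43551 + 1/(6*(2358/1615)) = -43551 + (⅙)*(1615/2358) = -43551 + 1615/14148 = -616157933/14148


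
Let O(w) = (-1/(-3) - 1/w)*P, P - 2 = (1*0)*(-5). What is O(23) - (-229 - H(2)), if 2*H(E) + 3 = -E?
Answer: 31337/138 ≈ 227.08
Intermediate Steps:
H(E) = -3/2 - E/2 (H(E) = -3/2 + (-E)/2 = -3/2 - E/2)
P = 2 (P = 2 + (1*0)*(-5) = 2 + 0*(-5) = 2 + 0 = 2)
O(w) = 2/3 - 2/w (O(w) = (-1/(-3) - 1/w)*2 = (-1*(-1/3) - 1/w)*2 = (1/3 - 1/w)*2 = 2/3 - 2/w)
O(23) - (-229 - H(2)) = (2/3 - 2/23) - (-229 - (-3/2 - 1/2*2)) = (2/3 - 2*1/23) - (-229 - (-3/2 - 1)) = (2/3 - 2/23) - (-229 - 1*(-5/2)) = 40/69 - (-229 + 5/2) = 40/69 - 1*(-453/2) = 40/69 + 453/2 = 31337/138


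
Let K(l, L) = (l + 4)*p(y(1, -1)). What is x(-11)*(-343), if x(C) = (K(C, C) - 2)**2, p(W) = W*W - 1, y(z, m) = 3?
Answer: -1153852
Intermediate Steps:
p(W) = -1 + W**2 (p(W) = W**2 - 1 = -1 + W**2)
K(l, L) = 32 + 8*l (K(l, L) = (l + 4)*(-1 + 3**2) = (4 + l)*(-1 + 9) = (4 + l)*8 = 32 + 8*l)
x(C) = (30 + 8*C)**2 (x(C) = ((32 + 8*C) - 2)**2 = (30 + 8*C)**2)
x(-11)*(-343) = (4*(15 + 4*(-11))**2)*(-343) = (4*(15 - 44)**2)*(-343) = (4*(-29)**2)*(-343) = (4*841)*(-343) = 3364*(-343) = -1153852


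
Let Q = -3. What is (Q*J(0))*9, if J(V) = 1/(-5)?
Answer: 27/5 ≈ 5.4000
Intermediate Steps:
J(V) = -1/5
(Q*J(0))*9 = -3*(-1/5)*9 = (3/5)*9 = 27/5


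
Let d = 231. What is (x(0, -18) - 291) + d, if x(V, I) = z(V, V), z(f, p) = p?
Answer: -60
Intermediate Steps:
x(V, I) = V
(x(0, -18) - 291) + d = (0 - 291) + 231 = -291 + 231 = -60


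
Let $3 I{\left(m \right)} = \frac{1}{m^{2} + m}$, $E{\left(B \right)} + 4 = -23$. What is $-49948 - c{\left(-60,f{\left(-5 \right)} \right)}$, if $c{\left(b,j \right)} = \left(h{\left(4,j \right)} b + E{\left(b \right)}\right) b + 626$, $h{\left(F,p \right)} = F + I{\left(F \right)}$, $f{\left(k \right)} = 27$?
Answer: $-66654$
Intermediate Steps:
$E{\left(B \right)} = -27$ ($E{\left(B \right)} = -4 - 23 = -27$)
$I{\left(m \right)} = \frac{1}{3 \left(m + m^{2}\right)}$ ($I{\left(m \right)} = \frac{1}{3 \left(m^{2} + m\right)} = \frac{1}{3 \left(m + m^{2}\right)}$)
$h{\left(F,p \right)} = F + \frac{1}{3 F \left(1 + F\right)}$
$c{\left(b,j \right)} = 626 + b \left(-27 + \frac{241 b}{60}\right)$ ($c{\left(b,j \right)} = \left(\left(4 + \frac{1}{3 \cdot 4 \left(1 + 4\right)}\right) b - 27\right) b + 626 = \left(\left(4 + \frac{1}{3} \cdot \frac{1}{4} \cdot \frac{1}{5}\right) b - 27\right) b + 626 = \left(\left(4 + \frac{1}{60}\right) b - 27\right) b + 626 = \left(\frac{241 b}{60} - 27\right) b + 626 = \left(-27 + \frac{241 b}{60}\right) b + 626 = b \left(-27 + \frac{241 b}{60}\right) + 626 = 626 + b \left(-27 + \frac{241 b}{60}\right)$)
$-49948 - c{\left(-60,f{\left(-5 \right)} \right)} = -49948 - \left(626 - -1620 + \frac{241 \left(-60\right)^{2}}{60}\right) = -49948 - \left(626 + 1620 + \frac{241}{60} \cdot 3600\right) = -49948 - \left(626 + 1620 + 14460\right) = -49948 - 16706 = -66654$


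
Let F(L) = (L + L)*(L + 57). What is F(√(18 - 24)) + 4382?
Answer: 4370 + 114*I*√6 ≈ 4370.0 + 279.24*I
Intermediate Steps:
F(L) = 2*L*(57 + L) (F(L) = (2*L)*(57 + L) = 2*L*(57 + L))
F(√(18 - 24)) + 4382 = 2*√(18 - 24)*(57 + √(18 - 24)) + 4382 = 2*√(-6)*(57 + √(-6)) + 4382 = 2*(I*√6)*(57 + I*√6) + 4382 = 2*I*√6*(57 + I*√6) + 4382 = 4382 + 2*I*√6*(57 + I*√6)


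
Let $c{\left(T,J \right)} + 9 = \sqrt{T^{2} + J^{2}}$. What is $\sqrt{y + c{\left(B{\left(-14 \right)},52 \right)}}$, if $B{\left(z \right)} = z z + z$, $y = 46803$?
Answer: $\sqrt{46794 + 26 \sqrt{53}} \approx 216.76$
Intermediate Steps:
$B{\left(z \right)} = z + z^{2}$ ($B{\left(z \right)} = z^{2} + z = z + z^{2}$)
$c{\left(T,J \right)} = -9 + \sqrt{J^{2} + T^{2}}$ ($c{\left(T,J \right)} = -9 + \sqrt{T^{2} + J^{2}} = -9 + \sqrt{J^{2} + T^{2}}$)
$\sqrt{y + c{\left(B{\left(-14 \right)},52 \right)}} = \sqrt{46803 - \left(9 - \sqrt{52^{2} + \left(- 14 \left(1 - 14\right)\right)^{2}}\right)} = \sqrt{46803 - \left(9 - \sqrt{2704 + \left(\left(-14\right) \left(-13\right)\right)^{2}}\right)} = \sqrt{46803 - \left(9 - \sqrt{2704 + 182^{2}}\right)} = \sqrt{46803 - \left(9 - \sqrt{2704 + 33124}\right)} = \sqrt{46803 - \left(9 - \sqrt{35828}\right)} = \sqrt{46803 - \left(9 - 26 \sqrt{53}\right)} = \sqrt{46794 + 26 \sqrt{53}}$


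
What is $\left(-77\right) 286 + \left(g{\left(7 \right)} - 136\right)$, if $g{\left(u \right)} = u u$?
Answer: $-22109$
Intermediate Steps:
$g{\left(u \right)} = u^{2}$
$\left(-77\right) 286 + \left(g{\left(7 \right)} - 136\right) = \left(-77\right) 286 + \left(7^{2} - 136\right) = -22022 + \left(49 - 136\right) = -22022 - 87 = -22109$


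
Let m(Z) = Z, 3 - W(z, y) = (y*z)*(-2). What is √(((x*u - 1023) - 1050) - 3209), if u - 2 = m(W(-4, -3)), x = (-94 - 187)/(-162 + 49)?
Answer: 3*I*√7391669/113 ≈ 72.18*I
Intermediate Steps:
W(z, y) = 3 + 2*y*z (W(z, y) = 3 - y*z*(-2) = 3 - (-2)*y*z = 3 + 2*y*z)
x = 281/113 (x = -281/(-113) = -281*(-1/113) = 281/113 ≈ 2.4867)
u = 29 (u = 2 + (3 + 2*(-3)*(-4)) = 2 + (3 + 24) = 2 + 27 = 29)
√(((x*u - 1023) - 1050) - 3209) = √((((281/113)*29 - 1023) - 1050) - 3209) = √(((8149/113 - 1023) - 1050) - 3209) = √((-107450/113 - 1050) - 3209) = √(-226100/113 - 3209) = √(-588717/113) = 3*I*√7391669/113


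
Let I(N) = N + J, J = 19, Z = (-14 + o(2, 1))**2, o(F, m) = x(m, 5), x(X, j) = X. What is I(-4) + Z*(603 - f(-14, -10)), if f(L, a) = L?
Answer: 104288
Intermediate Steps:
o(F, m) = m
Z = 169 (Z = (-14 + 1)**2 = (-13)**2 = 169)
I(N) = 19 + N (I(N) = N + 19 = 19 + N)
I(-4) + Z*(603 - f(-14, -10)) = (19 - 4) + 169*(603 - 1*(-14)) = 15 + 169*(603 + 14) = 15 + 169*617 = 15 + 104273 = 104288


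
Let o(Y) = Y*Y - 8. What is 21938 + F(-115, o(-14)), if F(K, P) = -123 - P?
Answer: 21627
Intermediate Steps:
o(Y) = -8 + Y**2 (o(Y) = Y**2 - 8 = -8 + Y**2)
21938 + F(-115, o(-14)) = 21938 + (-123 - (-8 + (-14)**2)) = 21938 + (-123 - (-8 + 196)) = 21938 + (-123 - 1*188) = 21938 + (-123 - 188) = 21938 - 311 = 21627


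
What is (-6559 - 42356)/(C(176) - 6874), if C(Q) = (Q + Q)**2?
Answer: -3261/7802 ≈ -0.41797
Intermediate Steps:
C(Q) = 4*Q**2 (C(Q) = (2*Q)**2 = 4*Q**2)
(-6559 - 42356)/(C(176) - 6874) = (-6559 - 42356)/(4*176**2 - 6874) = -48915/(4*30976 - 6874) = -48915/(123904 - 6874) = -48915/117030 = -48915*1/117030 = -3261/7802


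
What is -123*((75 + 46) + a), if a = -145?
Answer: 2952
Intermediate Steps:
-123*((75 + 46) + a) = -123*((75 + 46) - 145) = -123*(121 - 145) = -123*(-24) = 2952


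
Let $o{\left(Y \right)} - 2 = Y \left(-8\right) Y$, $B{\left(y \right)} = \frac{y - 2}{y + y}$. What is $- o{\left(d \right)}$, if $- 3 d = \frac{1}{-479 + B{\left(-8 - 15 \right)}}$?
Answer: $- \frac{8719112530}{4359564729} \approx -2.0$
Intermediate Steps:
$B{\left(y \right)} = \frac{-2 + y}{2 y}$
$d = \frac{46}{66027}$ ($d = - \frac{1}{3 \left(-479 + \frac{-2 - 23}{2 \left(-8 - 15\right)}\right)} = - \frac{1}{3 \left(-479 + \frac{-2 - 23}{2 \left(-23\right)}\right)} = - \frac{1}{3 \left(-479 + \frac{1}{2} \left(- \frac{1}{23}\right) \left(-25\right)\right)} = - \frac{1}{3 \left(-479 + \frac{25}{46}\right)} = - \frac{1}{3 \left(- \frac{22009}{46}\right)} = \left(- \frac{1}{3}\right) \left(- \frac{46}{22009}\right) = \frac{46}{66027} \approx 0.00069668$)
$o{\left(Y \right)} = 2 - 8 Y^{2}$ ($o{\left(Y \right)} = 2 + Y \left(-8\right) Y = 2 + - 8 Y Y = 2 - 8 Y^{2}$)
$- o{\left(d \right)} = - (2 - 8 \left(\frac{46}{66027}\right)^{2}) = - (2 - \frac{16928}{4359564729}) = \left(-1\right) \frac{8719112530}{4359564729} = - \frac{8719112530}{4359564729}$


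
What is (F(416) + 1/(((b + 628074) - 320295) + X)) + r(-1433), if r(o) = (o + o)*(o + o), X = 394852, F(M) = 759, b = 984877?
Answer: 13862397280221/1687508 ≈ 8.2147e+6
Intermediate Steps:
r(o) = 4*o² (r(o) = (2*o)*(2*o) = 4*o²)
(F(416) + 1/(((b + 628074) - 320295) + X)) + r(-1433) = (759 + 1/(((984877 + 628074) - 320295) + 394852)) + 4*(-1433)² = (759 + 1/((1612951 - 320295) + 394852)) + 4*2053489 = (759 + 1/(1292656 + 394852)) + 8213956 = (759 + 1/1687508) + 8213956 = 1280818573/1687508 + 8213956 = 13862397280221/1687508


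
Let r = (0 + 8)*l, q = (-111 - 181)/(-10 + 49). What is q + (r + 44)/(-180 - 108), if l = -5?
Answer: -7021/936 ≈ -7.5011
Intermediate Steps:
q = -292/39 ≈ -7.4872
r = -40 (r = (0 + 8)*(-5) = 8*(-5) = -40)
q + (r + 44)/(-180 - 108) = -292/39 + (-40 + 44)/(-180 - 108) = -292/39 + 4/(-288) = -292/39 + 4*(-1/288) = -292/39 - 1/72 = -7021/936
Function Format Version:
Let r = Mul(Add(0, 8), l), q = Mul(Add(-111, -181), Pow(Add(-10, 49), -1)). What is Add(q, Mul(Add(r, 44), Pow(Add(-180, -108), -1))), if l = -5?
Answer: Rational(-7021, 936) ≈ -7.5011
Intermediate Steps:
q = Rational(-292, 39) (q = Mul(-292, Pow(39, -1)) = Mul(-292, Rational(1, 39)) = Rational(-292, 39) ≈ -7.4872)
r = -40 (r = Mul(Add(0, 8), -5) = Mul(8, -5) = -40)
Add(q, Mul(Add(r, 44), Pow(Add(-180, -108), -1))) = Add(Rational(-292, 39), Mul(Add(-40, 44), Pow(Add(-180, -108), -1))) = Add(Rational(-292, 39), Mul(4, Pow(-288, -1))) = Add(Rational(-292, 39), Mul(4, Rational(-1, 288))) = Add(Rational(-292, 39), Rational(-1, 72)) = Rational(-7021, 936)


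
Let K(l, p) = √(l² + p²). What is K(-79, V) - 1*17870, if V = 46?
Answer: -17870 + √8357 ≈ -17779.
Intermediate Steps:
K(-79, V) - 1*17870 = √((-79)² + 46²) - 1*17870 = √(6241 + 2116) - 17870 = √8357 - 17870 = -17870 + √8357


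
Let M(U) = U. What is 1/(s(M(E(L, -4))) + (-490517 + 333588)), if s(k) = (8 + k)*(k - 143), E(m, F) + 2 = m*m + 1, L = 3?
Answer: -1/159089 ≈ -6.2858e-6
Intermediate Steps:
E(m, F) = -1 + m² (E(m, F) = -2 + (m*m + 1) = -2 + (m² + 1) = -2 + (1 + m²) = -1 + m²)
s(k) = (-143 + k)*(8 + k) (s(k) = (8 + k)*(-143 + k) = (-143 + k)*(8 + k))
1/(s(M(E(L, -4))) + (-490517 + 333588)) = 1/((-1144 + (-1 + 3²)² - 135*(-1 + 3²)) + (-490517 + 333588)) = 1/((-1144 + (-1 + 9)² - 135*(-1 + 9)) - 156929) = 1/((-1144 + 8² - 135*8) - 156929) = 1/((-1144 + 64 - 1080) - 156929) = 1/(-2160 - 156929) = 1/(-159089) = -1/159089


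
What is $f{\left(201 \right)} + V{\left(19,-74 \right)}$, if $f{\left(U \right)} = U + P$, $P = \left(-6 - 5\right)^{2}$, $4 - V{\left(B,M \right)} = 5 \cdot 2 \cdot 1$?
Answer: $316$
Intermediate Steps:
$V{\left(B,M \right)} = -6$ ($V{\left(B,M \right)} = 4 - 5 \cdot 2 \cdot 1 = 4 - 10 \cdot 1 = 4 - 10 = -6$)
$P = 121$ ($P = \left(-11\right)^{2} = 121$)
$f{\left(U \right)} = 121 + U$ ($f{\left(U \right)} = U + 121 = 121 + U$)
$f{\left(201 \right)} + V{\left(19,-74 \right)} = \left(121 + 201\right) - 6 = 322 - 6 = 316$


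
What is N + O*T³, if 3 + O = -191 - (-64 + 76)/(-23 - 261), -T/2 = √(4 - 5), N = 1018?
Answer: 1018 - 110168*I/71 ≈ 1018.0 - 1551.7*I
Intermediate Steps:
T = -2*I (T = -2*√(4 - 5) = -2*I ≈ -2.0*I)
O = -13771/71 (O = -3 + (-191 - (-64 + 76)/(-23 - 261)) = -3 + (-191 - 12/(-284)) = -3 + (-191 - 12*(-1)/284) = -3 + (-191 - 1*(-3/71)) = -3 + (-191 + 3/71) = -3 - 13558/71 = -13771/71 ≈ -193.96)
N + O*T³ = 1018 - 13771*8*I/71 = 1018 - 110168*I/71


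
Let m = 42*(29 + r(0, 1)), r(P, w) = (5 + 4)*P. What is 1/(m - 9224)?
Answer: -1/8006 ≈ -0.00012491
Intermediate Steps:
r(P, w) = 9*P
m = 1218 (m = 42*(29 + 9*0) = 42*(29 + 0) = 42*29 = 1218)
1/(m - 9224) = 1/(1218 - 9224) = 1/(-8006) = -1/8006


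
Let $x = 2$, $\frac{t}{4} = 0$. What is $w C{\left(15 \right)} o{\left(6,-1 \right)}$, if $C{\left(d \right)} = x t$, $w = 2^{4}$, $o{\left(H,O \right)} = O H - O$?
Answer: $0$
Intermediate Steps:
$t = 0$ ($t = 4 \cdot 0 = 0$)
$o{\left(H,O \right)} = - O + H O$ ($o{\left(H,O \right)} = H O - O = - O + H O$)
$w = 16$
$C{\left(d \right)} = 0$ ($C{\left(d \right)} = 2 \cdot 0 = 0$)
$w C{\left(15 \right)} o{\left(6,-1 \right)} = 16 \cdot 0 \left(- (-1 + 6)\right) = 0 \left(\left(-1\right) 5\right) = 0 \left(-5\right) = 0$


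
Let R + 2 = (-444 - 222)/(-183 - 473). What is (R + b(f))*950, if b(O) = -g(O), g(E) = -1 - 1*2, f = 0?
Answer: 313975/164 ≈ 1914.5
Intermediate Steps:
g(E) = -3 (g(E) = -1 - 2 = -3)
R = -323/328 (R = -2 + (-444 - 222)/(-183 - 473) = -2 - 666/(-656) = -2 - 666*(-1/656) = -2 + 333/328 = -323/328 ≈ -0.98476)
b(O) = 3 (b(O) = -1*(-3) = 3)
(R + b(f))*950 = (-323/328 + 3)*950 = (661/328)*950 = 313975/164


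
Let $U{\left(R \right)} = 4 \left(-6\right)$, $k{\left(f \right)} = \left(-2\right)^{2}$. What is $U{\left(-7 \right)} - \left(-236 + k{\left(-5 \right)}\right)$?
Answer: $208$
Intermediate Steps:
$k{\left(f \right)} = 4$
$U{\left(R \right)} = -24$
$U{\left(-7 \right)} - \left(-236 + k{\left(-5 \right)}\right) = -24 + \left(236 - 4\right) = -24 + 232 = 208$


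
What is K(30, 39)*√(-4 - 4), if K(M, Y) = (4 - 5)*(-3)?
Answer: 6*I*√2 ≈ 8.4853*I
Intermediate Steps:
K(M, Y) = 3 (K(M, Y) = -1*(-3) = 3)
K(30, 39)*√(-4 - 4) = 3*√(-4 - 4) = 3*√(-8) = 3*(2*I*√2) = 6*I*√2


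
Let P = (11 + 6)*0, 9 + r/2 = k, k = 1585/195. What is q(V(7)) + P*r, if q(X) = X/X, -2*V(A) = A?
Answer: 1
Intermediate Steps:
k = 317/39 (k = 1585*(1/195) = 317/39 ≈ 8.1282)
r = -68/39 (r = -18 + 2*(317/39) = -18 + 634/39 = -68/39 ≈ -1.7436)
V(A) = -A/2
q(X) = 1
P = 0 (P = 17*0 = 0)
q(V(7)) + P*r = 1 + 0*(-68/39) = 1 + 0 = 1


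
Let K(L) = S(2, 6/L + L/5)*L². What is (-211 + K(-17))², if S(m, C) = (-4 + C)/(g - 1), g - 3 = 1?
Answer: 206439424/225 ≈ 9.1751e+5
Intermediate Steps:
g = 4 (g = 3 + 1 = 4)
S(m, C) = -4/3 + C/3 (S(m, C) = (-4 + C)/(4 - 1) = (-4 + C)/3 = (-4 + C)*(⅓) = -4/3 + C/3)
K(L) = L²*(-4/3 + 2/L + L/15) (K(L) = (-4/3 + (6/L + L/5)/3)*L² = (-4/3 + (2/L + L/15))*L² = (-4/3 + 2/L + L/15)*L² = L²*(-4/3 + 2/L + L/15))
(-211 + K(-17))² = (-211 + (1/15)*(-17)*(30 - 17*(-20 - 17)))² = (-211 + (1/15)*(-17)*(30 - 17*(-37)))² = (-211 + (1/15)*(-17)*(30 + 629))² = (-211 + (1/15)*(-17)*659)² = (-211 - 11203/15)² = (-14368/15)² = 206439424/225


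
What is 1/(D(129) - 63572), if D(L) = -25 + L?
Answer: -1/63468 ≈ -1.5756e-5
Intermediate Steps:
1/(D(129) - 63572) = 1/((-25 + 129) - 63572) = 1/(104 - 63572) = 1/(-63468) = -1/63468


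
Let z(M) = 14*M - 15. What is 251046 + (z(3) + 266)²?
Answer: 336895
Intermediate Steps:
z(M) = -15 + 14*M
251046 + (z(3) + 266)² = 251046 + ((-15 + 14*3) + 266)² = 251046 + ((-15 + 42) + 266)² = 251046 + (27 + 266)² = 251046 + 293² = 251046 + 85849 = 336895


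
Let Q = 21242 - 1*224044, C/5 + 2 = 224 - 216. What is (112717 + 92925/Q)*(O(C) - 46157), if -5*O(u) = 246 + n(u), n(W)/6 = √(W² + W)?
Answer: -5281169998522379/1014010 - 68577420327*√930/507005 ≈ -5.2123e+9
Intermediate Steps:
n(W) = 6*√(W + W²) (n(W) = 6*√(W² + W) = 6*√(W + W²))
C = 30 (C = -10 + 5*(224 - 216) = -10 + 5*8 = -10 + 40 = 30)
O(u) = -246/5 - 6*√(u*(1 + u))/5 (O(u) = -(246 + 6*√(u*(1 + u)))/5 = -246/5 - 6*√(u*(1 + u))/5)
Q = -202802 (Q = 21242 - 224044 = -202802)
(112717 + 92925/Q)*(O(C) - 46157) = (112717 + 92925/(-202802))*((-246/5 - 6*√30*√(1 + 30)/5) - 46157) = (112717 + 92925*(-1/202802))*((-246/5 - 6*√930/5) - 46157) = (112717 - 92925/202802)*((-246/5 - 6*√930/5) - 46157) = 22859140109*(-231031/5 - 6*√930/5)/202802 = -5281169998522379/1014010 - 68577420327*√930/507005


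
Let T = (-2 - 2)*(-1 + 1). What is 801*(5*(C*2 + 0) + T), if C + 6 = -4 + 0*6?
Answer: -80100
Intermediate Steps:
C = -10 (C = -6 + (-4 + 0*6) = -6 + (-4 + 0) = -6 - 4 = -10)
T = 0 (T = -4*0 = 0)
801*(5*(C*2 + 0) + T) = 801*(5*(-10*2 + 0) + 0) = 801*(5*(-20 + 0) + 0) = 801*(5*(-20) + 0) = 801*(-100 + 0) = 801*(-100) = -80100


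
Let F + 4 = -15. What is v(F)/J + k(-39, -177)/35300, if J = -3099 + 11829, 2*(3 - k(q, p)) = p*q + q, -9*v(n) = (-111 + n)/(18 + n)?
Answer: -27400553/277352100 ≈ -0.098793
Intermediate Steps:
F = -19 (F = -4 - 15 = -19)
v(n) = -(-111 + n)/(9*(18 + n))
k(q, p) = 3 - q/2 - p*q/2 (k(q, p) = 3 - (p*q + q)/2 = 3 - (q + p*q)/2 = 3 + (-q/2 - p*q/2) = 3 - q/2 - p*q/2)
J = 8730
v(F)/J + k(-39, -177)/35300 = ((111 - 1*(-19))/(9*(18 - 19)))/8730 + (3 - ½*(-39) - ½*(-177)*(-39))/35300 = ((⅑)*(111 + 19)/(-1))*(1/8730) + (3 + 39/2 - 6903/2)*(1/35300) = ((⅑)*(-1)*130)*(1/8730) - 3429*1/35300 = -130/9*1/8730 - 3429/35300 = -13/7857 - 3429/35300 = -27400553/277352100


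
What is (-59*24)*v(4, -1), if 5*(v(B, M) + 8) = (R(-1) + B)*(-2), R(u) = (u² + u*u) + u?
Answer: 14160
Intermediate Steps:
R(u) = u + 2*u² (R(u) = (u² + u²) + u = 2*u² + u = u + 2*u²)
v(B, M) = -42/5 - 2*B/5 (v(B, M) = -8 + ((-(1 + 2*(-1)) + B)*(-2))/5 = -8 + ((-(1 - 2) + B)*(-2))/5 = -8 + ((-1*(-1) + B)*(-2))/5 = -8 + ((1 + B)*(-2))/5 = -8 + (-2 - 2*B)/5 = -8 + (-⅖ - 2*B/5) = -42/5 - 2*B/5)
(-59*24)*v(4, -1) = (-59*24)*(-42/5 - ⅖*4) = -1416*(-42/5 - 8/5) = -1416*(-10) = 14160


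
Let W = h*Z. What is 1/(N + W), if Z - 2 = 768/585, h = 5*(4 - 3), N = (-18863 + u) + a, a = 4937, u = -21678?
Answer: -39/1387910 ≈ -2.8100e-5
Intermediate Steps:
N = -35604 (N = (-18863 - 21678) + 4937 = -40541 + 4937 = -35604)
h = 5 (h = 5*1 = 5)
Z = 646/195 (Z = 2 + 768/585 = 2 + 768*(1/585) = 2 + 256/195 = 646/195 ≈ 3.3128)
W = 646/39 (W = 5*(646/195) = 646/39 ≈ 16.564)
1/(N + W) = 1/(-35604 + 646/39) = 1/(-1387910/39) = -39/1387910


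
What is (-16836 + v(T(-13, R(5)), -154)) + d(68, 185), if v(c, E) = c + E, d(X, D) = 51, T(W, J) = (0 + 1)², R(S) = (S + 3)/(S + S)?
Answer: -16938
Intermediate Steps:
R(S) = (3 + S)/(2*S) (R(S) = (3 + S)/((2*S)) = (3 + S)*(1/(2*S)) = (3 + S)/(2*S))
T(W, J) = 1 (T(W, J) = 1² = 1)
v(c, E) = E + c
(-16836 + v(T(-13, R(5)), -154)) + d(68, 185) = (-16836 + (-154 + 1)) + 51 = (-16836 - 153) + 51 = -16989 + 51 = -16938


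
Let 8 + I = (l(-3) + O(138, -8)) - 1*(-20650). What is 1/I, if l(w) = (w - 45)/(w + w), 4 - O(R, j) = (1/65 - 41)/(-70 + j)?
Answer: 845/17452186 ≈ 4.8418e-5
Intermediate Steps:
O(R, j) = 4 + 2664/(65*(-70 + j)) (O(R, j) = 4 - (1/65 - 41)/(-70 + j) = 4 - (-2664)/(65*(-70 + j)) = 4 + 2664/(65*(-70 + j)))
l(w) = (-45 + w)/(2*w) (l(w) = (-45 + w)/((2*w)) = (-45 + w)*(1/(2*w)) = (-45 + w)/(2*w))
I = 17452186/845 (I = -8 + (((½)*(-45 - 3)/(-3) + 4*(-3884 + 65*(-8))/(65*(-70 - 8))) - 1*(-20650)) = -8 + (((½)*(-⅓)*(-48) + (4/65)*(-3884 - 520)/(-78)) + 20650) = -8 + ((8 + (4/65)*(-1/78)*(-4404)) + 20650) = -8 + ((8 + 2936/845) + 20650) = -8 + (9696/845 + 20650) = -8 + 17458946/845 = 17452186/845 ≈ 20653.)
1/I = 1/(17452186/845) = 845/17452186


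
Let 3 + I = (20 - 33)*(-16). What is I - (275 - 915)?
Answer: 845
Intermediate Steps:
I = 205 (I = -3 + (20 - 33)*(-16) = -3 - 13*(-16) = -3 + 208 = 205)
I - (275 - 915) = 205 - (275 - 915) = 205 - 1*(-640) = 205 + 640 = 845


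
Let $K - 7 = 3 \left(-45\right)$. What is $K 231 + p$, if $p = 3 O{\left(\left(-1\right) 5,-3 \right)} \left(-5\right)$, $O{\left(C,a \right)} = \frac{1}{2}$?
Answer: $- \frac{59151}{2} \approx -29576.0$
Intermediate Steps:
$K = -128$ ($K = 7 + 3 \left(-45\right) = 7 - 135 = -128$)
$O{\left(C,a \right)} = \frac{1}{2}$
$p = - \frac{15}{2}$ ($p = 3 \cdot \frac{1}{2} \left(-5\right) = \frac{3}{2} \left(-5\right) = - \frac{15}{2} \approx -7.5$)
$K 231 + p = \left(-128\right) 231 - \frac{15}{2} = -29568 - \frac{15}{2} = - \frac{59151}{2}$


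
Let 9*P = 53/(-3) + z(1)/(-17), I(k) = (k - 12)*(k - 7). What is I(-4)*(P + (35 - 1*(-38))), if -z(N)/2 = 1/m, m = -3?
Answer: 1912768/153 ≈ 12502.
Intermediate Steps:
I(k) = (-12 + k)*(-7 + k)
z(N) = 2/3 (z(N) = -2/(-3) = -2*(-1/3) = 2/3)
P = -301/153 (P = (53/(-3) + (2/3)/(-17))/9 = (53*(-1/3) + (2/3)*(-1/17))/9 = (-53/3 - 2/51)/9 = (1/9)*(-301/17) = -301/153 ≈ -1.9673)
I(-4)*(P + (35 - 1*(-38))) = (84 + (-4)**2 - 19*(-4))*(-301/153 + (35 - 1*(-38))) = (84 + 16 + 76)*(-301/153 + (35 + 38)) = 176*(-301/153 + 73) = 176*(10868/153) = 1912768/153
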